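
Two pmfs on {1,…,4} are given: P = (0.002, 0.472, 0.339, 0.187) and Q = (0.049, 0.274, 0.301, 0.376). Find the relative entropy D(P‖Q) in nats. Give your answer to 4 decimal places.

0.1600 nats

D(P‖Q) = Σ p·ln(p/q).
  0.002·ln(0.002/0.049) = -0.00640
  0.472·ln(0.472/0.274) = 0.25670
  0.339·ln(0.339/0.301) = 0.04030
  0.187·ln(0.187/0.376) = -0.13062
D(P‖Q) = 0.1600 nats.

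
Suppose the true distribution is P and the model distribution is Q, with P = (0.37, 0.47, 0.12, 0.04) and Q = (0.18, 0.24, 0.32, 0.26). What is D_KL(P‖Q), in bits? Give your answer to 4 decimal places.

0.5625 bits

D(P‖Q) = Σ p·log₂(p/q).
  0.37·log₂(0.37/0.18) = 0.38463
  0.47·log₂(0.47/0.24) = 0.45572
  0.12·log₂(0.12/0.32) = -0.16980
  0.04·log₂(0.04/0.26) = -0.10802
D(P‖Q) = 0.5625 bits.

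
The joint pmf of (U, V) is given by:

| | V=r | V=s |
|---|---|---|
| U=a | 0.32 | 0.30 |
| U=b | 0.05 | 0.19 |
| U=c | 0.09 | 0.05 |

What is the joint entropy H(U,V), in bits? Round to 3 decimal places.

H(U,V) = −Σ p(x,y)·log₂ p(x,y) over all 6 cells.
  cell (a,r): −0.32·log₂0.32 = 0.5260
  cell (a,s): −0.30·log₂0.30 = 0.5211
  cell (b,r): −0.05·log₂0.05 = 0.2161
  cell (b,s): −0.19·log₂0.19 = 0.4552
  cell (c,r): −0.09·log₂0.09 = 0.3127
  cell (c,s): −0.05·log₂0.05 = 0.2161
Sum = 2.247 bits.

2.247 bits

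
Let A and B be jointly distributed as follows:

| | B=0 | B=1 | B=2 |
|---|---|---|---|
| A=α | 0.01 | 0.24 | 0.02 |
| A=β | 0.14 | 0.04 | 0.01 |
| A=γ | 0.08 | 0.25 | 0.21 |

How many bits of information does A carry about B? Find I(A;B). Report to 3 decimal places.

Marginals: p(A) = (0.2700, 0.1900, 0.5400), p(B) = (0.2300, 0.5300, 0.2400).
I(A;B) = H(A) + H(B) − H(A,B).
H(A) = 1.4453, H(B) = 1.4672, H(A,B) = 2.5871.
I(A;B) = 1.4453 + 1.4672 − 2.5871 = 0.325 bits.

0.325 bits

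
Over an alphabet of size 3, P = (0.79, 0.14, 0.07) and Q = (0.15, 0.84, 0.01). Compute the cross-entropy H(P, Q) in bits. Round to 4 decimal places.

2.6625 bits

H(P,Q) = −Σ p·log₂ q.
  −0.79·log₂(0.15) = 2.16220
  −0.14·log₂(0.84) = 0.03522
  −0.07·log₂(0.01) = 0.46507
H(P,Q) = 2.6625 bits.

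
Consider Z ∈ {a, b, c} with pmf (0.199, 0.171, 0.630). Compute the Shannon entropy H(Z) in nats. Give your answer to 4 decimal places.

H(Z) = −Σ p·ln p.
  −(0.199)·ln(0.199) = 0.32128
  −(0.171)·ln(0.171) = 0.30200
  −(0.630)·ln(0.630) = 0.29108
Sum: 0.32128 + 0.30200 + 0.29108 = 0.9144 nats.

0.9144 nats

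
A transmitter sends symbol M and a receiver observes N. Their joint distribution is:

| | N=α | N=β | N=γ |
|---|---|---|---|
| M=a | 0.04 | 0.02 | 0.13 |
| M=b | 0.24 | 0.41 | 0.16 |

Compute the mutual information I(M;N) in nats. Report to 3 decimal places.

0.091 nats

Marginals: p(M) = (0.1900, 0.8100), p(N) = (0.2800, 0.4300, 0.2900).
I(M;N) = H(M) + H(N) − H(M,N).
H(M) = 0.4862, H(N) = 1.0783, H(M,N) = 1.4735.
I(M;N) = 0.4862 + 1.0783 − 1.4735 = 0.091 nats.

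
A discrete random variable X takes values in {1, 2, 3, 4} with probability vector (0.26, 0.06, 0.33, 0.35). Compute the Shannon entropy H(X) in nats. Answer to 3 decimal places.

H(X) = −Σ p·ln p.
  −(0.26)·ln(0.26) = 0.3502
  −(0.06)·ln(0.06) = 0.1688
  −(0.33)·ln(0.33) = 0.3659
  −(0.35)·ln(0.35) = 0.3674
Sum: 0.3502 + 0.1688 + 0.3659 + 0.3674 = 1.252 nats.

1.252 nats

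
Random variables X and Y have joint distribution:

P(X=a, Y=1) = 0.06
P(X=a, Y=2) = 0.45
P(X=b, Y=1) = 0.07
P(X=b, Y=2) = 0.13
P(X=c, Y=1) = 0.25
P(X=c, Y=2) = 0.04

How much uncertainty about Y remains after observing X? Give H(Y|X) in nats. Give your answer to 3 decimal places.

0.431 nats

Marginals: p(X) = (0.5100, 0.2000, 0.2900), p(Y) = (0.3800, 0.6200).
H(Y|X) = Σ p(X) · H(Y|X=·).
  X=a: p=0.5100, H(Y|X=a) = 0.3622
  X=b: p=0.2000, H(Y|X=b) = 0.6474
  X=c: p=0.2900, H(Y|X=c) = 0.4012
Weighted sum = 0.431 nats.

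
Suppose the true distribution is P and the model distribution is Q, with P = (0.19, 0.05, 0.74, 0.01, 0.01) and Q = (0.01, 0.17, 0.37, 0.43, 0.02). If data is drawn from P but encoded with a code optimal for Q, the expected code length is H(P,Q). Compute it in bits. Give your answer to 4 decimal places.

2.5202 bits

H(P,Q) = −Σ p·log₂ q.
  −0.19·log₂(0.01) = 1.26233
  −0.05·log₂(0.17) = 0.12782
  −0.74·log₂(0.37) = 1.06146
  −0.01·log₂(0.43) = 0.01218
  −0.01·log₂(0.02) = 0.05644
H(P,Q) = 2.5202 bits.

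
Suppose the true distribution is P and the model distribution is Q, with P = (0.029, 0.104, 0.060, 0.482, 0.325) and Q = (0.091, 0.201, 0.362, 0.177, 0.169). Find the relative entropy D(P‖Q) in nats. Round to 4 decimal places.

D(P‖Q) = Σ p·ln(p/q).
  0.029·ln(0.029/0.091) = -0.03316
  0.104·ln(0.104/0.201) = -0.06853
  0.060·ln(0.060/0.362) = -0.10784
  0.482·ln(0.482/0.177) = 0.48286
  0.325·ln(0.325/0.169) = 0.21253
D(P‖Q) = 0.4859 nats.

0.4859 nats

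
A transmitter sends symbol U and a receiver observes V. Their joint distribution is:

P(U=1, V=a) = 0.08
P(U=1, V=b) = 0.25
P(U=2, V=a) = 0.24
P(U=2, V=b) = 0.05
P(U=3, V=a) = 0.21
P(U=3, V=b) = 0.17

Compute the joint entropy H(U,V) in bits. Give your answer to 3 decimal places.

H(U,V) = −Σ p(x,y)·log₂ p(x,y) over all 6 cells.
  cell (1,a): −0.08·log₂0.08 = 0.2915
  cell (1,b): −0.25·log₂0.25 = 0.5000
  cell (2,a): −0.24·log₂0.24 = 0.4941
  cell (2,b): −0.05·log₂0.05 = 0.2161
  cell (3,a): −0.21·log₂0.21 = 0.4728
  cell (3,b): −0.17·log₂0.17 = 0.4346
Sum = 2.409 bits.

2.409 bits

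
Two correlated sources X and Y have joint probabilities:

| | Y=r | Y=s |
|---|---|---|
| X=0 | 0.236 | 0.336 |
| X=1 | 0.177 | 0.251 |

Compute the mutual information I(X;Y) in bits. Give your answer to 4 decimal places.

0.0000 bits

Marginals: p(X) = (0.5720, 0.4280), p(Y) = (0.4130, 0.5870).
I(X;Y) = Σ p(x,y)·log₂[p(x,y)/(p(x)p(y))].
  (0,r): 0.236·log₂(0.9990) = -0.00034
  (0,s): 0.336·log₂(1.0007) = 0.00034
  (1,r): 0.177·log₂(1.0013) = 0.00034
  (1,s): 0.251·log₂(0.9991) = -0.00034
Sum = 0.0000 bits.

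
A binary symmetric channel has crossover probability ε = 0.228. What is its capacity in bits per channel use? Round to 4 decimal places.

0.2255 bits

Binary symmetric channel: C = 1 − h₂(ε) where h₂ is the binary entropy function.
h₂(0.228) = −0.228·log₂0.228 − 0.772·log₂0.772 = 0.7745.
C = 1 − 0.7745 = 0.2255 bits per channel use.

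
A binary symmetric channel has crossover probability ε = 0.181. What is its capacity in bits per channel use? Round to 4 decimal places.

0.3177 bits

Binary symmetric channel: C = 1 − h₂(ε) where h₂ is the binary entropy function.
h₂(0.181) = −0.181·log₂0.181 − 0.819·log₂0.819 = 0.6823.
C = 1 − 0.6823 = 0.3177 bits per channel use.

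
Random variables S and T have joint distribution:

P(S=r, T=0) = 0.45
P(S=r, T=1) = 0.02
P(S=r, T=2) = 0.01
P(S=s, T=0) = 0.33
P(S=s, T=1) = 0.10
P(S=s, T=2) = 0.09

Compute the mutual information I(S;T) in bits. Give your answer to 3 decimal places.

Marginals: p(S) = (0.4800, 0.5200), p(T) = (0.7800, 0.1200, 0.1000).
I(S;T) = Σ p(x,y)·log₂[p(x,y)/(p(x)p(y))].
  (r,0): 0.45·log₂(1.2019) = 0.1194
  (r,1): 0.02·log₂(0.3472) = -0.0305
  (r,2): 0.01·log₂(0.2083) = -0.0226
  (s,0): 0.33·log₂(0.8136) = -0.0982
  (s,1): 0.10·log₂(1.6026) = 0.0680
  (s,2): 0.09·log₂(1.7308) = 0.0712
Sum = 0.107 bits.

0.107 bits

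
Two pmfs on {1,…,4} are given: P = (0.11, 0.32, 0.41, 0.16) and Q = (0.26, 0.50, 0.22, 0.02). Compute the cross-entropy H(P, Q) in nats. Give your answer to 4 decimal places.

H(P,Q) = −Σ p·ln q.
  −0.11·ln(0.26) = 0.14818
  −0.32·ln(0.50) = 0.22181
  −0.41·ln(0.22) = 0.62079
  −0.16·ln(0.02) = 0.62592
H(P,Q) = 1.6167 nats.

1.6167 nats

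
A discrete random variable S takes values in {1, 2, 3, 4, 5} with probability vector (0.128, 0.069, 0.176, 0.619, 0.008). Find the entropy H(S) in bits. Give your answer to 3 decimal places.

H(S) = −Σ p·log₂ p.
  −(0.128)·log₂(0.128) = 0.3796
  −(0.069)·log₂(0.069) = 0.2662
  −(0.176)·log₂(0.176) = 0.4411
  −(0.619)·log₂(0.619) = 0.4283
  −(0.008)·log₂(0.008) = 0.0557
Sum: 0.3796 + 0.2662 + 0.4411 + 0.4283 + 0.0557 = 1.571 bits.

1.571 bits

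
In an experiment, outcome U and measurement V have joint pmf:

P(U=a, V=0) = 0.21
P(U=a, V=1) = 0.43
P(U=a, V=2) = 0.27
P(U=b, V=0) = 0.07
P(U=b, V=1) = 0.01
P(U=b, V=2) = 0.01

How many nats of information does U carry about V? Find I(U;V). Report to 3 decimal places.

0.054 nats

Marginals: p(U) = (0.9100, 0.0900), p(V) = (0.2800, 0.4400, 0.2800).
I(U;V) = H(U) + H(V) − H(U,V).
H(U) = 0.3025, H(V) = 1.0741, H(U,V) = 1.3224.
I(U;V) = 0.3025 + 1.0741 − 1.3224 = 0.054 nats.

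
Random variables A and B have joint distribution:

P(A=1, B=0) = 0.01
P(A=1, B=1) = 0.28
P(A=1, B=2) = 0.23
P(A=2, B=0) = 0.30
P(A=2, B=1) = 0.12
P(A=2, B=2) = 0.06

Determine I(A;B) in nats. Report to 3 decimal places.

Marginals: p(A) = (0.5200, 0.4800), p(B) = (0.3100, 0.4000, 0.2900).
I(A;B) = H(A) + H(B) − H(A,B).
H(A) = 0.6923, H(B) = 1.0886, H(A,B) = 1.5249.
I(A;B) = 0.6923 + 1.0886 − 1.5249 = 0.256 nats.

0.256 nats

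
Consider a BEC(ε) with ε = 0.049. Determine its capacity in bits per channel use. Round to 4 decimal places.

Binary erasure channel: capacity C = 1 − ε.
C = 1 − 0.049 = 0.9510 bits per channel use.

0.9510 bits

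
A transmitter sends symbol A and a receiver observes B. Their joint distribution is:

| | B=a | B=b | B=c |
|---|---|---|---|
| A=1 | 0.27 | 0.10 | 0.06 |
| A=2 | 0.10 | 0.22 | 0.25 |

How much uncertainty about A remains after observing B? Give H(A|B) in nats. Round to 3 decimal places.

Chain rule: H(A|B) = H(A,B) − H(B).
Marginals: p(A) = (0.4300, 0.5700), p(B) = (0.3700, 0.3200, 0.3100).
H(A,B) = 1.6625 nats; H(B) = 1.0956 nats.
H(A|B) = 1.6625 − 1.0956 = 0.567 nats.

0.567 nats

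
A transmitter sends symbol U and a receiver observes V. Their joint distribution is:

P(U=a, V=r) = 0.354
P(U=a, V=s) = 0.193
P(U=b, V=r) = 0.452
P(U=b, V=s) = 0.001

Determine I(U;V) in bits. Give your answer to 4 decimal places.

0.1872 bits

Marginals: p(U) = (0.5470, 0.4530), p(V) = (0.8060, 0.1940).
I(U;V) = H(U) + H(V) − H(U,V).
H(U) = 0.9936, H(V) = 0.7098, H(U,V) = 1.5162.
I(U;V) = 0.9936 + 0.7098 − 1.5162 = 0.1872 bits.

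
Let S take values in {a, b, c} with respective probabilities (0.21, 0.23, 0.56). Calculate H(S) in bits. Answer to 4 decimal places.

H(S) = −Σ p·log₂ p.
  −(0.21)·log₂(0.21) = 0.47282
  −(0.23)·log₂(0.23) = 0.48767
  −(0.56)·log₂(0.56) = 0.46844
Sum: 0.47282 + 0.48767 + 0.46844 = 1.4289 bits.

1.4289 bits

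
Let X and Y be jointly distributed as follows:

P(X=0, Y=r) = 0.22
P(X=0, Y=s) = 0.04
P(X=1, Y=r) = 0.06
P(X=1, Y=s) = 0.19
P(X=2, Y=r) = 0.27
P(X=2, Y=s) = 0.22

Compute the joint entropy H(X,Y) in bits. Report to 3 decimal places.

H(X,Y) = −Σ p(x,y)·log₂ p(x,y) over all 6 cells.
  cell (0,r): −0.22·log₂0.22 = 0.4806
  cell (0,s): −0.04·log₂0.04 = 0.1858
  cell (1,r): −0.06·log₂0.06 = 0.2435
  cell (1,s): −0.19·log₂0.19 = 0.4552
  cell (2,r): −0.27·log₂0.27 = 0.5100
  cell (2,s): −0.22·log₂0.22 = 0.4806
Sum = 2.356 bits.

2.356 bits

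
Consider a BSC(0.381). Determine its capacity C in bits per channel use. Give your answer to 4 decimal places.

0.0413 bits

Binary symmetric channel: C = 1 − h₂(ε) where h₂ is the binary entropy function.
h₂(0.381) = −0.381·log₂0.381 − 0.619·log₂0.619 = 0.9587.
C = 1 − 0.9587 = 0.0413 bits per channel use.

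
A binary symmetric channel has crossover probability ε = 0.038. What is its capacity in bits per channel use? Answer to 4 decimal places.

Binary symmetric channel: C = 1 − h₂(ε) where h₂ is the binary entropy function.
h₂(0.038) = −0.038·log₂0.038 − 0.962·log₂0.962 = 0.2330.
C = 1 − 0.2330 = 0.7670 bits per channel use.

0.7670 bits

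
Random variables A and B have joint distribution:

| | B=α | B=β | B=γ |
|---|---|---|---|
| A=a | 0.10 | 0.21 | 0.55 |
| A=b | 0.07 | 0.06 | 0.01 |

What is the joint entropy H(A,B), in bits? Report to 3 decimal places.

1.858 bits

H(A,B) = −Σ p(x,y)·log₂ p(x,y) over all 6 cells.
  cell (a,α): −0.10·log₂0.10 = 0.3322
  cell (a,β): −0.21·log₂0.21 = 0.4728
  cell (a,γ): −0.55·log₂0.55 = 0.4744
  cell (b,α): −0.07·log₂0.07 = 0.2686
  cell (b,β): −0.06·log₂0.06 = 0.2435
  cell (b,γ): −0.01·log₂0.01 = 0.0664
Sum = 1.858 bits.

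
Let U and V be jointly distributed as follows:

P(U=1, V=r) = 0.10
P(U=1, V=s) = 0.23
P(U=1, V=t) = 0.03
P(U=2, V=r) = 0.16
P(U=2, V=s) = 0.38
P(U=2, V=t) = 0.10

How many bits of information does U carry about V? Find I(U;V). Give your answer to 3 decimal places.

Marginals: p(U) = (0.3600, 0.6400), p(V) = (0.2600, 0.6100, 0.1300).
I(U;V) = Σ p(x,y)·log₂[p(x,y)/(p(x)p(y))].
  (1,r): 0.10·log₂(1.0684) = 0.0095
  (1,s): 0.23·log₂(1.0474) = 0.0154
  (1,t): 0.03·log₂(0.6410) = -0.0192
  (2,r): 0.16·log₂(0.9615) = -0.0091
  (2,s): 0.38·log₂(0.9734) = -0.0148
  (2,t): 0.10·log₂(1.2019) = 0.0265
Sum = 0.008 bits.

0.008 bits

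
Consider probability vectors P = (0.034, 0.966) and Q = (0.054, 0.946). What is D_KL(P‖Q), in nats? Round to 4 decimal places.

0.0045 nats

D(P‖Q) = Σ p·ln(p/q).
  0.034·ln(0.034/0.054) = -0.01573
  0.966·ln(0.966/0.946) = 0.02021
D(P‖Q) = 0.0045 nats.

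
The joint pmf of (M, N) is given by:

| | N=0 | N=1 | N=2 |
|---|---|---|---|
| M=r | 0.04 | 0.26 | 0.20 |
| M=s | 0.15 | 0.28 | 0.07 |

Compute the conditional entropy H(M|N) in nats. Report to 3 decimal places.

Chain rule: H(M|N) = H(M,N) − H(N).
Marginals: p(M) = (0.5000, 0.5000), p(N) = (0.1900, 0.5400, 0.2700).
H(M,N) = 1.6280 nats; H(N) = 1.0018 nats.
H(M|N) = 1.6280 − 1.0018 = 0.626 nats.

0.626 nats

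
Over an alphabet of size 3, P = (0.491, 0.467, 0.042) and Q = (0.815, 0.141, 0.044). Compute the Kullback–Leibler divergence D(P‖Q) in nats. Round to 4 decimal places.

D(P‖Q) = Σ p·ln(p/q).
  0.491·ln(0.491/0.815) = -0.24881
  0.467·ln(0.467/0.141) = 0.55926
  0.042·ln(0.042/0.044) = -0.00195
D(P‖Q) = 0.3085 nats.

0.3085 nats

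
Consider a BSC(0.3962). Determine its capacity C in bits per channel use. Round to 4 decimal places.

Binary symmetric channel: C = 1 − h₂(ε) where h₂ is the binary entropy function.
h₂(0.3962) = −0.3962·log₂0.3962 − 0.6038·log₂0.6038 = 0.9687.
C = 1 − 0.9687 = 0.0313 bits per channel use.

0.0313 bits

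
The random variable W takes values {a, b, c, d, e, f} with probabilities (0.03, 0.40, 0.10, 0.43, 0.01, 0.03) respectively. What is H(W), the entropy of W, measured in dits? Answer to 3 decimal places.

H(W) = −Σ p·log₁₀ p.
  −(0.03)·log₁₀(0.03) = 0.0457
  −(0.40)·log₁₀(0.40) = 0.1592
  −(0.10)·log₁₀(0.10) = 0.1000
  −(0.43)·log₁₀(0.43) = 0.1576
  −(0.01)·log₁₀(0.01) = 0.0200
  −(0.03)·log₁₀(0.03) = 0.0457
Sum: 0.0457 + 0.1592 + 0.1000 + 0.1576 + 0.0200 + 0.0457 = 0.528 dits.

0.528 dits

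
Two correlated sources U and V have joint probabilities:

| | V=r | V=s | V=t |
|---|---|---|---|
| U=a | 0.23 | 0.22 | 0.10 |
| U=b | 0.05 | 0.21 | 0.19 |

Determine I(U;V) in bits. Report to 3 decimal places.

0.104 bits

Marginals: p(U) = (0.5500, 0.4500), p(V) = (0.2800, 0.4300, 0.2900).
I(U;V) = H(U) + H(V) − H(U,V).
H(U) = 0.9928, H(V) = 1.5557, H(U,V) = 2.4446.
I(U;V) = 0.9928 + 1.5557 − 2.4446 = 0.104 bits.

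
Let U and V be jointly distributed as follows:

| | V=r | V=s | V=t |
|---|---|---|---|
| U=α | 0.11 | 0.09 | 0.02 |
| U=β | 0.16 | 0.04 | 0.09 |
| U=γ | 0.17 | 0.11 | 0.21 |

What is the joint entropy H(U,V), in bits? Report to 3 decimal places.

2.955 bits

H(U,V) = −Σ p(x,y)·log₂ p(x,y) over all 9 cells.
  cell (α,r): −0.11·log₂0.11 = 0.3503
  cell (α,s): −0.09·log₂0.09 = 0.3127
  cell (α,t): −0.02·log₂0.02 = 0.1129
  cell (β,r): −0.16·log₂0.16 = 0.4230
  cell (β,s): −0.04·log₂0.04 = 0.1858
  cell (β,t): −0.09·log₂0.09 = 0.3127
  cell (γ,r): −0.17·log₂0.17 = 0.4346
  cell (γ,s): −0.11·log₂0.11 = 0.3503
  cell (γ,t): −0.21·log₂0.21 = 0.4728
Sum = 2.955 bits.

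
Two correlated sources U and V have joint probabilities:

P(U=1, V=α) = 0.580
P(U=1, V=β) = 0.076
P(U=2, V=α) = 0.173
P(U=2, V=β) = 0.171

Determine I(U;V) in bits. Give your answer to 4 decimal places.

0.1231 bits

Marginals: p(U) = (0.6560, 0.3440), p(V) = (0.7530, 0.2470).
I(U;V) = Σ p(x,y)·log₂[p(x,y)/(p(x)p(y))].
  (1,α): 0.580·log₂(1.1742) = 0.13435
  (1,β): 0.076·log₂(0.4690) = -0.08301
  (2,α): 0.173·log₂(0.6679) = -0.10075
  (2,β): 0.171·log₂(2.0125) = 0.17254
Sum = 0.1231 bits.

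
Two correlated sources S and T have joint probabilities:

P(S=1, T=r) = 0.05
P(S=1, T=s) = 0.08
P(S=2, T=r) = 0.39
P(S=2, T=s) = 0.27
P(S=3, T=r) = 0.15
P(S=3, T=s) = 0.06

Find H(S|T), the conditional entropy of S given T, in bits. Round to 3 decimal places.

Chain rule: H(S|T) = H(S,T) − H(T).
Marginals: p(S) = (0.1300, 0.6600, 0.2100), p(T) = (0.5900, 0.4100).
H(S,T) = 2.2015 bits; H(T) = 0.9765 bits.
H(S|T) = 2.2015 − 0.9765 = 1.225 bits.

1.225 bits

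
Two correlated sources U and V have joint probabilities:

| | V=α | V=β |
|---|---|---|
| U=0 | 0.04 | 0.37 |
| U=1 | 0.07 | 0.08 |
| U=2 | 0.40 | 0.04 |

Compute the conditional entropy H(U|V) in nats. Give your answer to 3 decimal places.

0.687 nats

Chain rule: H(U|V) = H(U,V) − H(V).
Marginals: p(U) = (0.4100, 0.1500, 0.4400), p(V) = (0.5100, 0.4900).
H(U,V) = 1.3801 nats; H(V) = 0.6929 nats.
H(U|V) = 1.3801 − 0.6929 = 0.687 nats.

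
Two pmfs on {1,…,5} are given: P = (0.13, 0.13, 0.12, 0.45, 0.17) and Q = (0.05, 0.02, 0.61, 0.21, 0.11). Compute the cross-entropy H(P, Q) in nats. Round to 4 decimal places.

2.0349 nats

H(P,Q) = −Σ p·ln q.
  −0.13·ln(0.05) = 0.38945
  −0.13·ln(0.02) = 0.50856
  −0.12·ln(0.61) = 0.05932
  −0.45·ln(0.21) = 0.70229
  −0.17·ln(0.11) = 0.37524
H(P,Q) = 2.0349 nats.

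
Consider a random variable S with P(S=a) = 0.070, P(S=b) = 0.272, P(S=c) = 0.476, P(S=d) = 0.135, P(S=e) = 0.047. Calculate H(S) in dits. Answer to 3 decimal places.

H(S) = −Σ p·log₁₀ p.
  −(0.070)·log₁₀(0.070) = 0.0808
  −(0.272)·log₁₀(0.272) = 0.1538
  −(0.476)·log₁₀(0.476) = 0.1535
  −(0.135)·log₁₀(0.135) = 0.1174
  −(0.047)·log₁₀(0.047) = 0.0624
Sum: 0.0808 + 0.1538 + 0.1535 + 0.1174 + 0.0624 = 0.568 dits.

0.568 dits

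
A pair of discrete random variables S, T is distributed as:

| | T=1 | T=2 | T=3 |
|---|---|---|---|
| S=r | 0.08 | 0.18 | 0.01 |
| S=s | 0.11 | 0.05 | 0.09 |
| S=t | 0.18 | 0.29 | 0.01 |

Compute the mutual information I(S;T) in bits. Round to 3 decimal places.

0.178 bits

Marginals: p(S) = (0.2700, 0.2500, 0.4800), p(T) = (0.3700, 0.5200, 0.1100).
I(S;T) = H(S) + H(T) − H(S,T).
H(S) = 1.5183, H(T) = 1.3716, H(S,T) = 2.7119.
I(S;T) = 1.5183 + 1.3716 − 2.7119 = 0.178 bits.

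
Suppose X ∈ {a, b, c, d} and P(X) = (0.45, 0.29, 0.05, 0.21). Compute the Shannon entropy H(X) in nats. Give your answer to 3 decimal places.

1.196 nats

H(X) = −Σ p·ln p.
  −(0.45)·ln(0.45) = 0.3593
  −(0.29)·ln(0.29) = 0.3590
  −(0.05)·ln(0.05) = 0.1498
  −(0.21)·ln(0.21) = 0.3277
Sum: 0.3593 + 0.3590 + 0.1498 + 0.3277 = 1.196 nats.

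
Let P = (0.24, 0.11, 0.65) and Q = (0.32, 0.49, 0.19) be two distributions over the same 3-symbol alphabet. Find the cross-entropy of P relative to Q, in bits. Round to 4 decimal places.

H(P,Q) = −Σ p·log₂ q.
  −0.24·log₂(0.32) = 0.39453
  −0.11·log₂(0.49) = 0.11321
  −0.65·log₂(0.19) = 1.55735
H(P,Q) = 2.0651 bits.

2.0651 bits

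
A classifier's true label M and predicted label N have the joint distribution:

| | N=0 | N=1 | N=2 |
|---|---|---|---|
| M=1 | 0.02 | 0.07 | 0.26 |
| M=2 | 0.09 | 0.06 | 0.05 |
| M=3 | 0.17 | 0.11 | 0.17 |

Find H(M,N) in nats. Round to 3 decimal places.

1.995 nats

H(M,N) = −Σ p(x,y)·ln p(x,y) over all 9 cells.
  cell (1,0): −0.02·ln0.02 = 0.0782
  cell (1,1): −0.07·ln0.07 = 0.1861
  cell (1,2): −0.26·ln0.26 = 0.3502
  cell (2,0): −0.09·ln0.09 = 0.2167
  cell (2,1): −0.06·ln0.06 = 0.1688
  cell (2,2): −0.05·ln0.05 = 0.1498
  cell (3,0): −0.17·ln0.17 = 0.3012
  cell (3,1): −0.11·ln0.11 = 0.2428
  cell (3,2): −0.17·ln0.17 = 0.3012
Sum = 1.995 nats.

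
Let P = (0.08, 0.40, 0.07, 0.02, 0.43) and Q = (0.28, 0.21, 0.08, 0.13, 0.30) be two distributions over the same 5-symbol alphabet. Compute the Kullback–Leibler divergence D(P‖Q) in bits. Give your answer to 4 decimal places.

D(P‖Q) = Σ p·log₂(p/q).
  0.08·log₂(0.08/0.28) = -0.14459
  0.40·log₂(0.40/0.21) = 0.37184
  0.07·log₂(0.07/0.08) = -0.01349
  0.02·log₂(0.02/0.13) = -0.05401
  0.43·log₂(0.43/0.30) = 0.22333
D(P‖Q) = 0.3831 bits.

0.3831 bits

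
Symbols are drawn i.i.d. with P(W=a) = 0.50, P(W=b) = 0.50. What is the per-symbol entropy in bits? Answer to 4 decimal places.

1.0000 bits

H(W) = −Σ p·log₂ p.
  −(0.50)·log₂(0.50) = 0.50000
  −(0.50)·log₂(0.50) = 0.50000
Sum: 0.50000 + 0.50000 = 1.0000 bits.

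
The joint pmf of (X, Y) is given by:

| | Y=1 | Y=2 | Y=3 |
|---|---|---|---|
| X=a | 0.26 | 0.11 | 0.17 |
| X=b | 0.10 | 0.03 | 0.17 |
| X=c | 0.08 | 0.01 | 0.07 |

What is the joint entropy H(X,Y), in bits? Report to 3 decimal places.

2.835 bits

H(X,Y) = −Σ p(x,y)·log₂ p(x,y) over all 9 cells.
  cell (a,1): −0.26·log₂0.26 = 0.5053
  cell (a,2): −0.11·log₂0.11 = 0.3503
  cell (a,3): −0.17·log₂0.17 = 0.4346
  cell (b,1): −0.10·log₂0.10 = 0.3322
  cell (b,2): −0.03·log₂0.03 = 0.1518
  cell (b,3): −0.17·log₂0.17 = 0.4346
  cell (c,1): −0.08·log₂0.08 = 0.2915
  cell (c,2): −0.01·log₂0.01 = 0.0664
  cell (c,3): −0.07·log₂0.07 = 0.2686
Sum = 2.835 bits.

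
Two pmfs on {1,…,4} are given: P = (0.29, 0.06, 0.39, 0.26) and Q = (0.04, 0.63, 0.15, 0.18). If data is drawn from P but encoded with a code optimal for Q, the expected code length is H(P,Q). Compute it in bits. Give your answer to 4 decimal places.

H(P,Q) = −Σ p·log₂ q.
  −0.29·log₂(0.04) = 1.34672
  −0.06·log₂(0.63) = 0.03999
  −0.39·log₂(0.15) = 1.06742
  −0.26·log₂(0.18) = 0.64322
H(P,Q) = 3.0974 bits.

3.0974 bits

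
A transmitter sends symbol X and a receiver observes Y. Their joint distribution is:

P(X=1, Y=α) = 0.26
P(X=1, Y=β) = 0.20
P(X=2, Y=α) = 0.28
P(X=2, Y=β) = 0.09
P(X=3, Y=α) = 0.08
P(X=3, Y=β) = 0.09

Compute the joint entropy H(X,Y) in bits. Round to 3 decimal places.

H(X,Y) = −Σ p(x,y)·log₂ p(x,y) over all 6 cells.
  cell (1,α): −0.26·log₂0.26 = 0.5053
  cell (1,β): −0.20·log₂0.20 = 0.4644
  cell (2,α): −0.28·log₂0.28 = 0.5142
  cell (2,β): −0.09·log₂0.09 = 0.3127
  cell (3,α): −0.08·log₂0.08 = 0.2915
  cell (3,β): −0.09·log₂0.09 = 0.3127
Sum = 2.401 bits.

2.401 bits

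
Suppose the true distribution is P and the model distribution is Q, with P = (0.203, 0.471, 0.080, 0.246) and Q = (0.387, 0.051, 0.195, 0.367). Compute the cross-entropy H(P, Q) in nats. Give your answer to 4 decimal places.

H(P,Q) = −Σ p·ln q.
  −0.203·ln(0.387) = 0.19271
  −0.471·ln(0.051) = 1.40166
  −0.080·ln(0.195) = 0.13078
  −0.246·ln(0.367) = 0.24659
H(P,Q) = 1.9717 nats.

1.9717 nats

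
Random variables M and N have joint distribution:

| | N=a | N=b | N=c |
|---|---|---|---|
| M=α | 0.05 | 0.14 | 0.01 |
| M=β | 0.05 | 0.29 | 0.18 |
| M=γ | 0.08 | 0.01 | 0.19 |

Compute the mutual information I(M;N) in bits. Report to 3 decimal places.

Marginals: p(M) = (0.2000, 0.5200, 0.2800), p(N) = (0.1800, 0.4400, 0.3800).
I(M;N) = H(M) + H(N) − H(M,N).
H(M) = 1.4692, H(N) = 1.4969, H(M,N) = 2.6721.
I(M;N) = 1.4692 + 1.4969 − 2.6721 = 0.294 bits.

0.294 bits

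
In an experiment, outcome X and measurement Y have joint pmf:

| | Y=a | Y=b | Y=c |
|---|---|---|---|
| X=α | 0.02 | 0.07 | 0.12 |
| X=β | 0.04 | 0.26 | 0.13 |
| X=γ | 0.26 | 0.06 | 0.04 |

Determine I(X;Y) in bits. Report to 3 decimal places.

0.344 bits

Marginals: p(X) = (0.2100, 0.4300, 0.3600), p(Y) = (0.3200, 0.3900, 0.2900).
I(X;Y) = H(X) + H(Y) − H(X,Y).
H(X) = 1.5270, H(Y) = 1.5737, H(X,Y) = 2.7568.
I(X;Y) = 1.5270 + 1.5737 − 2.7568 = 0.344 bits.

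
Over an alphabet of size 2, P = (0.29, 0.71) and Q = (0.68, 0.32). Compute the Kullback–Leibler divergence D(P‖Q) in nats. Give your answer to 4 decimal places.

D(P‖Q) = Σ p·ln(p/q).
  0.29·ln(0.29/0.68) = -0.24714
  0.71·ln(0.71/0.32) = 0.56583
D(P‖Q) = 0.3187 nats.

0.3187 nats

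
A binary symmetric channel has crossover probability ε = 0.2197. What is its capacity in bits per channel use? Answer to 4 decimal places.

Binary symmetric channel: C = 1 − h₂(ε) where h₂ is the binary entropy function.
h₂(0.2197) = −0.2197·log₂0.2197 − 0.7803·log₂0.7803 = 0.7596.
C = 1 − 0.7596 = 0.2404 bits per channel use.

0.2404 bits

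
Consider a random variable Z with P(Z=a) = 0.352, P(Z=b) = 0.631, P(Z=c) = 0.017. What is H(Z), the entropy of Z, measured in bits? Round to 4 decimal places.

H(Z) = −Σ p·log₂ p.
  −(0.352)·log₂(0.352) = 0.53024
  −(0.631)·log₂(0.631) = 0.41917
  −(0.017)·log₂(0.017) = 0.09993
Sum: 0.53024 + 0.41917 + 0.09993 = 1.0493 bits.

1.0493 bits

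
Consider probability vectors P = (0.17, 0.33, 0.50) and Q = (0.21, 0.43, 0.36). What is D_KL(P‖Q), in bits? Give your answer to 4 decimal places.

D(P‖Q) = Σ p·log₂(p/q).
  0.17·log₂(0.17/0.21) = -0.05183
  0.33·log₂(0.33/0.43) = -0.12602
  0.50·log₂(0.50/0.36) = 0.23697
D(P‖Q) = 0.0591 bits.

0.0591 bits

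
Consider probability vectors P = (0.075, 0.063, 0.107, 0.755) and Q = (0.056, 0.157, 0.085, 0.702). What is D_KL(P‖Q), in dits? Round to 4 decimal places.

0.0191 dits

D(P‖Q) = Σ p·log₁₀(p/q).
  0.075·log₁₀(0.075/0.056) = 0.00952
  0.063·log₁₀(0.063/0.157) = -0.02498
  0.107·log₁₀(0.107/0.085) = 0.01070
  0.755·log₁₀(0.755/0.702) = 0.02387
D(P‖Q) = 0.0191 dits.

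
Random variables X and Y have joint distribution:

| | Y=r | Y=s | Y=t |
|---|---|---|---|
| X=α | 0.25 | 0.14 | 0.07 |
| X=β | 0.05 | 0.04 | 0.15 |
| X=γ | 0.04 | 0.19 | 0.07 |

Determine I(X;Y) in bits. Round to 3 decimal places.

Marginals: p(X) = (0.4600, 0.2400, 0.3000), p(Y) = (0.3400, 0.3700, 0.2900).
I(X;Y) = Σ p(x,y)·log₂[p(x,y)/(p(x)p(y))].
  (α,r): 0.25·log₂(1.5985) = 0.1692
  (α,s): 0.14·log₂(0.8226) = -0.0395
  (α,t): 0.07·log₂(0.5247) = -0.0651
  (β,r): 0.05·log₂(0.6127) = -0.0353
  (β,s): 0.04·log₂(0.4505) = -0.0460
  (β,t): 0.15·log₂(2.1552) = 0.1662
  (γ,r): 0.04·log₂(0.3922) = -0.0540
  (γ,s): 0.19·log₂(1.7117) = 0.1473
  (γ,t): 0.07·log₂(0.8046) = -0.0220
Sum = 0.221 bits.

0.221 bits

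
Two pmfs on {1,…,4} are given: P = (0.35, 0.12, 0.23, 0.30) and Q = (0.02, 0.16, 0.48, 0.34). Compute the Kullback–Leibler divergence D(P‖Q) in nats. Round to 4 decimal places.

D(P‖Q) = Σ p·ln(p/q).
  0.35·ln(0.35/0.02) = 1.00177
  0.12·ln(0.12/0.16) = -0.03452
  0.23·ln(0.23/0.48) = -0.16921
  0.30·ln(0.30/0.34) = -0.03755
D(P‖Q) = 0.7605 nats.

0.7605 nats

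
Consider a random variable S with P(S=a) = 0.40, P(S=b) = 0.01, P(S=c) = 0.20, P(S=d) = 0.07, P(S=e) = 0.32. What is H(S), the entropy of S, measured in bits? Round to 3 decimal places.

1.854 bits

H(S) = −Σ p·log₂ p.
  −(0.40)·log₂(0.40) = 0.5288
  −(0.01)·log₂(0.01) = 0.0664
  −(0.20)·log₂(0.20) = 0.4644
  −(0.07)·log₂(0.07) = 0.2686
  −(0.32)·log₂(0.32) = 0.5260
Sum: 0.5288 + 0.0664 + 0.4644 + 0.2686 + 0.5260 = 1.854 bits.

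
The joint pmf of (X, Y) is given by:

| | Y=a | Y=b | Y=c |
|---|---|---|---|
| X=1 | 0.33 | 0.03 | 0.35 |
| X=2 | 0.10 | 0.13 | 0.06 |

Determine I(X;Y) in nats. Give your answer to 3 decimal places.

Marginals: p(X) = (0.7100, 0.2900), p(Y) = (0.4300, 0.1600, 0.4100).
I(X;Y) = H(X) + H(Y) − H(X,Y).
H(X) = 0.6022, H(Y) = 1.0217, H(X,Y) = 1.5028.
I(X;Y) = 0.6022 + 1.0217 − 1.5028 = 0.121 nats.

0.121 nats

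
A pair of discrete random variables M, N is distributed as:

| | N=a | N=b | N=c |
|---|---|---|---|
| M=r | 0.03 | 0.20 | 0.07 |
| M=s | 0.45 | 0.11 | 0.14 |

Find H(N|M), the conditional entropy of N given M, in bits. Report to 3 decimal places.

Marginals: p(M) = (0.3000, 0.7000), p(N) = (0.4800, 0.3100, 0.2100).
H(N|M) = Σ p(M) · H(N|M=·).
  M=r: p=0.3000, H(N|M=r) = 1.2121
  M=s: p=0.7000, H(N|M=s) = 1.2937
Weighted sum = 1.269 bits.

1.269 bits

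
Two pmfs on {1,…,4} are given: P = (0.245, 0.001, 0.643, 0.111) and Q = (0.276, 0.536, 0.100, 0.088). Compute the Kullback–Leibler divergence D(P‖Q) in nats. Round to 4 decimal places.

D(P‖Q) = Σ p·ln(p/q).
  0.245·ln(0.245/0.276) = -0.02919
  0.001·ln(0.001/0.536) = -0.00628
  0.643·ln(0.643/0.100) = 1.19661
  0.111·ln(0.111/0.088) = 0.02577
D(P‖Q) = 1.1869 nats.

1.1869 nats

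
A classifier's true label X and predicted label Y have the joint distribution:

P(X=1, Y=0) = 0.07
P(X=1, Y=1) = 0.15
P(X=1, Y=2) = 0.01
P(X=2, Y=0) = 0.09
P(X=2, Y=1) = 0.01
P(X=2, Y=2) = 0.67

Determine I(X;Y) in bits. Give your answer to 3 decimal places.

Marginals: p(X) = (0.2300, 0.7700), p(Y) = (0.1600, 0.1600, 0.6800).
I(X;Y) = H(X) + H(Y) − H(X,Y).
H(X) = 0.7780, H(Y) = 1.2244, H(X,Y) = 1.5117.
I(X;Y) = 0.7780 + 1.2244 − 1.5117 = 0.491 bits.

0.491 bits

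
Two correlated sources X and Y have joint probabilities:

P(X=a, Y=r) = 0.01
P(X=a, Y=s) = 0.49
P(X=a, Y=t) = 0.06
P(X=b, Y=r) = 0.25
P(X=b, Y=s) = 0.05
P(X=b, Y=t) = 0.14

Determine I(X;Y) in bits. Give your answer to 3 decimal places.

0.512 bits

Marginals: p(X) = (0.5600, 0.4400), p(Y) = (0.2600, 0.5400, 0.2000).
I(X;Y) = H(X) + H(Y) − H(X,Y).
H(X) = 0.9896, H(Y) = 1.4497, H(X,Y) = 1.9275.
I(X;Y) = 0.9896 + 1.4497 − 1.9275 = 0.512 bits.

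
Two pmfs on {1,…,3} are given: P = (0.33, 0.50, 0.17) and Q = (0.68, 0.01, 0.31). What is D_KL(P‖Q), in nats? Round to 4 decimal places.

D(P‖Q) = Σ p·ln(p/q).
  0.33·ln(0.33/0.68) = -0.23859
  0.50·ln(0.50/0.01) = 1.95601
  0.17·ln(0.17/0.31) = -0.10213
D(P‖Q) = 1.6153 nats.

1.6153 nats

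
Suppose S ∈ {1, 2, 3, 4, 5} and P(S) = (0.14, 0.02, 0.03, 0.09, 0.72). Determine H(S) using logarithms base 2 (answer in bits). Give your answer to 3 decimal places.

1.316 bits

H(S) = −Σ p·log₂ p.
  −(0.14)·log₂(0.14) = 0.3971
  −(0.02)·log₂(0.02) = 0.1129
  −(0.03)·log₂(0.03) = 0.1518
  −(0.09)·log₂(0.09) = 0.3127
  −(0.72)·log₂(0.72) = 0.3412
Sum: 0.3971 + 0.1129 + 0.1518 + 0.3127 + 0.3412 = 1.316 bits.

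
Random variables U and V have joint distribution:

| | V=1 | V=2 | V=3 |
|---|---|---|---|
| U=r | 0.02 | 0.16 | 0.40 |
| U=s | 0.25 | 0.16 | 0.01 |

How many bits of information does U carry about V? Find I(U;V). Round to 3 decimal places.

Marginals: p(U) = (0.5800, 0.4200), p(V) = (0.2700, 0.3200, 0.4100).
I(U;V) = H(U) + H(V) − H(U,V).
H(U) = 0.9815, H(V) = 1.5634, H(U,V) = 2.0541.
I(U;V) = 0.9815 + 1.5634 − 2.0541 = 0.491 bits.

0.491 bits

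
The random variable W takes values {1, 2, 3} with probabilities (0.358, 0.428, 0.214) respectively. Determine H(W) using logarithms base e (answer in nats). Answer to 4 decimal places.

H(W) = −Σ p·ln p.
  −(0.358)·ln(0.358) = 0.36775
  −(0.428)·ln(0.428) = 0.36321
  −(0.214)·ln(0.214) = 0.32994
Sum: 0.36775 + 0.36321 + 0.32994 = 1.0609 nats.

1.0609 nats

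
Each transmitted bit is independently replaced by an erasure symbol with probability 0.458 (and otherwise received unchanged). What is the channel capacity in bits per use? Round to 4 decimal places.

0.5420 bits

Binary erasure channel: capacity C = 1 − ε.
C = 1 − 0.458 = 0.5420 bits per channel use.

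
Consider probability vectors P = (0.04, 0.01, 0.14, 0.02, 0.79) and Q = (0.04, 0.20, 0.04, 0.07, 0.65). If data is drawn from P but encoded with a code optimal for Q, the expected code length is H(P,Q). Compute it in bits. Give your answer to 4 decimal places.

H(P,Q) = −Σ p·log₂ q.
  −0.04·log₂(0.04) = 0.18575
  −0.01·log₂(0.20) = 0.02322
  −0.14·log₂(0.04) = 0.65014
  −0.02·log₂(0.07) = 0.07673
  −0.79·log₂(0.65) = 0.49098
H(P,Q) = 1.4268 bits.

1.4268 bits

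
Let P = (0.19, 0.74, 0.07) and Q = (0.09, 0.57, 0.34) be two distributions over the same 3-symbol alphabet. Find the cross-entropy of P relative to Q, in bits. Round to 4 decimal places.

H(P,Q) = −Σ p·log₂ q.
  −0.19·log₂(0.09) = 0.66005
  −0.74·log₂(0.57) = 0.60011
  −0.07·log₂(0.34) = 0.10895
H(P,Q) = 1.3691 bits.

1.3691 bits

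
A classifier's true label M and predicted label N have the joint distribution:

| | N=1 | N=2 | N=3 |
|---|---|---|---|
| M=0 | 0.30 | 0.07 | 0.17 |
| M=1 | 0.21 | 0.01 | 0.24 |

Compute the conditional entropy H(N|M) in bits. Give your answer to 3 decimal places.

1.262 bits

Chain rule: H(N|M) = H(M,N) − H(M).
Marginals: p(M) = (0.5400, 0.4600), p(N) = (0.5100, 0.0800, 0.4100).
H(M,N) = 2.2576 bits; H(M) = 0.9954 bits.
H(N|M) = 2.2576 − 0.9954 = 1.262 bits.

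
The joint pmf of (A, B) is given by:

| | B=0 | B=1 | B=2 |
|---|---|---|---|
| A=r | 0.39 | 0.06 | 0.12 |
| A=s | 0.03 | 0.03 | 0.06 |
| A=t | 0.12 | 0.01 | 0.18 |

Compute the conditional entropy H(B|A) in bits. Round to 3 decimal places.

1.213 bits

Marginals: p(A) = (0.5700, 0.1200, 0.3100), p(B) = (0.5400, 0.1000, 0.3600).
H(B|A) = Σ p(A) · H(B|A=·).
  A=r: p=0.5700, H(B|A=r) = 1.1897
  A=s: p=0.1200, H(B|A=s) = 1.5000
  A=t: p=0.3100, H(B|A=t) = 1.1452
Weighted sum = 1.213 bits.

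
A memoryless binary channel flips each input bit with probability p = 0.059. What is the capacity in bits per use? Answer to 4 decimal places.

0.6765 bits

Binary symmetric channel: C = 1 − h₂(ε) where h₂ is the binary entropy function.
h₂(0.059) = −0.059·log₂0.059 − 0.941·log₂0.941 = 0.3235.
C = 1 − 0.3235 = 0.6765 bits per channel use.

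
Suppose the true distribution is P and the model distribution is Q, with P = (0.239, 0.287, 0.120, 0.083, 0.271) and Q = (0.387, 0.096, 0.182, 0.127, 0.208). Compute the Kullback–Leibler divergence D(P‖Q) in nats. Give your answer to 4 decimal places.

D(P‖Q) = Σ p·ln(p/q).
  0.239·ln(0.239/0.387) = -0.11519
  0.287·ln(0.287/0.096) = 0.31430
  0.120·ln(0.120/0.182) = -0.04998
  0.083·ln(0.083/0.127) = -0.03530
  0.271·ln(0.271/0.208) = 0.07170
D(P‖Q) = 0.1855 nats.

0.1855 nats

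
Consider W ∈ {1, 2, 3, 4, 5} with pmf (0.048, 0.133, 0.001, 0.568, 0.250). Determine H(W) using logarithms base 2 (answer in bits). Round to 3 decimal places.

H(W) = −Σ p·log₂ p.
  −(0.048)·log₂(0.048) = 0.2103
  −(0.133)·log₂(0.133) = 0.3871
  −(0.001)·log₂(0.001) = 0.0100
  −(0.568)·log₂(0.568) = 0.4635
  −(0.250)·log₂(0.250) = 0.5000
Sum: 0.2103 + 0.3871 + 0.0100 + 0.4635 + 0.5000 = 1.571 bits.

1.571 bits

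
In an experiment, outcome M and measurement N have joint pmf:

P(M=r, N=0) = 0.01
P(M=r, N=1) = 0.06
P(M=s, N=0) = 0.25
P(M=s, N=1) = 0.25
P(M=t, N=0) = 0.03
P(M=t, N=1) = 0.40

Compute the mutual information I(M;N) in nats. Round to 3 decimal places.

Marginals: p(M) = (0.0700, 0.5000, 0.4300), p(N) = (0.2900, 0.7100).
I(M;N) = Σ p(x,y)·ln[p(x,y)/(p(x)p(y))].
  (r,0): 0.01·ln(0.4926) = -0.0071
  (r,1): 0.06·ln(1.2072) = 0.0113
  (s,0): 0.25·ln(1.7241) = 0.1362
  (s,1): 0.25·ln(0.7042) = -0.0877
  (t,0): 0.03·ln(0.2406) = -0.0427
  (t,1): 0.40·ln(1.3102) = 0.1081
Sum = 0.118 nats.

0.118 nats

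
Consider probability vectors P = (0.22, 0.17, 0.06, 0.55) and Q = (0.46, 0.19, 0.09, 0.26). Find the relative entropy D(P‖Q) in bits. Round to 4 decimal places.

D(P‖Q) = Σ p·log₂(p/q).
  0.22·log₂(0.22/0.46) = -0.23411
  0.17·log₂(0.17/0.19) = -0.02728
  0.06·log₂(0.06/0.09) = -0.03510
  0.55·log₂(0.55/0.26) = 0.59451
D(P‖Q) = 0.2980 bits.

0.2980 bits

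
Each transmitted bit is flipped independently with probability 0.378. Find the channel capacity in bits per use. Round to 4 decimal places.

Binary symmetric channel: C = 1 − h₂(ε) where h₂ is the binary entropy function.
h₂(0.378) = −0.378·log₂0.378 − 0.622·log₂0.622 = 0.9566.
C = 1 − 0.9566 = 0.0434 bits per channel use.

0.0434 bits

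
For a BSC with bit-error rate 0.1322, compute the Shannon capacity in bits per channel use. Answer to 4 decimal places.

0.4366 bits

Binary symmetric channel: C = 1 − h₂(ε) where h₂ is the binary entropy function.
h₂(0.1322) = −0.1322·log₂0.1322 − 0.8678·log₂0.8678 = 0.5634.
C = 1 − 0.5634 = 0.4366 bits per channel use.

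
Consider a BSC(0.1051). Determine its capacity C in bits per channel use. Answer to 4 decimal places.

0.5150 bits

Binary symmetric channel: C = 1 − h₂(ε) where h₂ is the binary entropy function.
h₂(0.1051) = −0.1051·log₂0.1051 − 0.8949·log₂0.8949 = 0.4850.
C = 1 − 0.4850 = 0.5150 bits per channel use.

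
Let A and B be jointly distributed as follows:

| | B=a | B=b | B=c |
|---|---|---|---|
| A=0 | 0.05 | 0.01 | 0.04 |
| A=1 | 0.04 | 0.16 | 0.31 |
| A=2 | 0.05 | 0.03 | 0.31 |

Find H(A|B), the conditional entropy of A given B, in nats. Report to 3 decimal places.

Marginals: p(A) = (0.1000, 0.5100, 0.3900), p(B) = (0.1400, 0.2000, 0.6600).
H(A|B) = Σ p(B) · H(A|B=·).
  B=a: p=0.1400, H(A|B=a) = 1.0934
  B=b: p=0.2000, H(A|B=b) = 0.6129
  B=c: p=0.6600, H(A|B=c) = 0.8798
Weighted sum = 0.856 nats.

0.856 nats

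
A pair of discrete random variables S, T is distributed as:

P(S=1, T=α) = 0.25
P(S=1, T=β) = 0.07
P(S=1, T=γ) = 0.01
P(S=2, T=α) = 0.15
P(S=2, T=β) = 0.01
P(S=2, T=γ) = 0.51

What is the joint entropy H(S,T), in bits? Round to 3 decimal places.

H(S,T) = −Σ p(x,y)·log₂ p(x,y) over all 6 cells.
  cell (1,α): −0.25·log₂0.25 = 0.5000
  cell (1,β): −0.07·log₂0.07 = 0.2686
  cell (1,γ): −0.01·log₂0.01 = 0.0664
  cell (2,α): −0.15·log₂0.15 = 0.4105
  cell (2,β): −0.01·log₂0.01 = 0.0664
  cell (2,γ): −0.51·log₂0.51 = 0.4954
Sum = 1.807 bits.

1.807 bits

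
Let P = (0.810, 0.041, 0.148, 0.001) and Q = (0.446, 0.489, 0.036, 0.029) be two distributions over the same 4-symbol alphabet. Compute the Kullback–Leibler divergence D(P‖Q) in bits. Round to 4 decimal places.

D(P‖Q) = Σ p·log₂(p/q).
  0.810·log₂(0.810/0.446) = 0.69731
  0.041·log₂(0.041/0.489) = -0.14662
  0.148·log₂(0.148/0.036) = 0.30185
  0.001·log₂(0.001/0.029) = -0.00486
D(P‖Q) = 0.8477 bits.

0.8477 bits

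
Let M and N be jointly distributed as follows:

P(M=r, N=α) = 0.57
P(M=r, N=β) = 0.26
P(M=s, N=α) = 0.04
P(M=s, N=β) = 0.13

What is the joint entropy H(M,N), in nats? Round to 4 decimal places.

1.0646 nats

H(M,N) = −Σ p(x,y)·ln p(x,y) over all 4 cells.
  cell (r,α): −0.57·ln0.57 = 0.32041
  cell (r,β): −0.26·ln0.26 = 0.35024
  cell (s,α): −0.04·ln0.04 = 0.12876
  cell (s,β): −0.13·ln0.13 = 0.26523
Sum = 1.0646 nats.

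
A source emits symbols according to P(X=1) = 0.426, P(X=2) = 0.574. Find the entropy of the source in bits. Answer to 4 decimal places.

H(X) = −Σ p·log₂ p.
  −(0.426)·log₂(0.426) = 0.52444
  −(0.574)·log₂(0.574) = 0.45970
Sum: 0.52444 + 0.45970 = 0.9841 bits.

0.9841 bits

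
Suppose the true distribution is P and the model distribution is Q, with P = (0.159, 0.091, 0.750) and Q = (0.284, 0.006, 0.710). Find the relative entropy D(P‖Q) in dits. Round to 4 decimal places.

0.0853 dits

D(P‖Q) = Σ p·log₁₀(p/q).
  0.159·log₁₀(0.159/0.284) = -0.04006
  0.091·log₁₀(0.091/0.006) = 0.10746
  0.750·log₁₀(0.750/0.710) = 0.01785
D(P‖Q) = 0.0853 dits.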